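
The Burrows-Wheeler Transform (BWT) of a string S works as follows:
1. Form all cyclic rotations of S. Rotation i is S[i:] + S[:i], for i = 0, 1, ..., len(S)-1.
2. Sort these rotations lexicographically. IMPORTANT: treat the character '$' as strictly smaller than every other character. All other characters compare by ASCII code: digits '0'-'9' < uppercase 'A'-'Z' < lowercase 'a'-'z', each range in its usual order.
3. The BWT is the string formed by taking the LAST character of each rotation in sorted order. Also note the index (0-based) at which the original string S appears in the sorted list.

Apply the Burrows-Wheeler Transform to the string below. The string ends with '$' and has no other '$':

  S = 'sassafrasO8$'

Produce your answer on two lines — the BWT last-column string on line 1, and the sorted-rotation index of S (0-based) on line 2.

All 12 rotations (rotation i = S[i:]+S[:i]):
  rot[0] = sassafrasO8$
  rot[1] = assafrasO8$s
  rot[2] = ssafrasO8$sa
  rot[3] = safrasO8$sas
  rot[4] = afrasO8$sass
  rot[5] = frasO8$sassa
  rot[6] = rasO8$sassaf
  rot[7] = asO8$sassafr
  rot[8] = sO8$sassafra
  rot[9] = O8$sassafras
  rot[10] = 8$sassafrasO
  rot[11] = $sassafrasO8
Sorted (with $ < everything):
  sorted[0] = $sassafrasO8  (last char: '8')
  sorted[1] = 8$sassafrasO  (last char: 'O')
  sorted[2] = O8$sassafras  (last char: 's')
  sorted[3] = afrasO8$sass  (last char: 's')
  sorted[4] = asO8$sassafr  (last char: 'r')
  sorted[5] = assafrasO8$s  (last char: 's')
  sorted[6] = frasO8$sassa  (last char: 'a')
  sorted[7] = rasO8$sassaf  (last char: 'f')
  sorted[8] = sO8$sassafra  (last char: 'a')
  sorted[9] = safrasO8$sas  (last char: 's')
  sorted[10] = sassafrasO8$  (last char: '$')
  sorted[11] = ssafrasO8$sa  (last char: 'a')
Last column: 8Ossrsafas$a
Original string S is at sorted index 10

Answer: 8Ossrsafas$a
10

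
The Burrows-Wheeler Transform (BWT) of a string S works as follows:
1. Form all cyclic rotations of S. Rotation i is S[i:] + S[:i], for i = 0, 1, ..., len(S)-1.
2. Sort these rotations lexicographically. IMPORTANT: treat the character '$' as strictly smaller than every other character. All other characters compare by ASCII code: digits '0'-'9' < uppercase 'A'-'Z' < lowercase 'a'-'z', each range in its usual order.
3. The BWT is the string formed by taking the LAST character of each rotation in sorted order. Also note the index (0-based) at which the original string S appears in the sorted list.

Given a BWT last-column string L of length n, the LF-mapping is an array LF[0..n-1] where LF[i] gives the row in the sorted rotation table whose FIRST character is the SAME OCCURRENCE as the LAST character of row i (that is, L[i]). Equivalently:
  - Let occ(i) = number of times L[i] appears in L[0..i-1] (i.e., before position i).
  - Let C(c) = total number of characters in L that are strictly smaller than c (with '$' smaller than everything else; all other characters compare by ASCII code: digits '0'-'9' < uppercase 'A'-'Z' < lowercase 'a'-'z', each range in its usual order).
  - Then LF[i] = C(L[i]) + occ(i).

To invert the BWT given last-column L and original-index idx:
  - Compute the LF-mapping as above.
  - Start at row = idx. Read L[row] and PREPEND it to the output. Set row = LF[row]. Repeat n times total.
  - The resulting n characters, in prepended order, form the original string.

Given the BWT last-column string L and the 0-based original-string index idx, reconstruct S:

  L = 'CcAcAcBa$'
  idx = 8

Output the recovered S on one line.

LF mapping: 4 6 1 7 2 8 3 5 0
Walk LF starting at row 8, prepending L[row]:
  step 1: row=8, L[8]='$', prepend. Next row=LF[8]=0
  step 2: row=0, L[0]='C', prepend. Next row=LF[0]=4
  step 3: row=4, L[4]='A', prepend. Next row=LF[4]=2
  step 4: row=2, L[2]='A', prepend. Next row=LF[2]=1
  step 5: row=1, L[1]='c', prepend. Next row=LF[1]=6
  step 6: row=6, L[6]='B', prepend. Next row=LF[6]=3
  step 7: row=3, L[3]='c', prepend. Next row=LF[3]=7
  step 8: row=7, L[7]='a', prepend. Next row=LF[7]=5
  step 9: row=5, L[5]='c', prepend. Next row=LF[5]=8
Reversed output: cacBcAAC$

Answer: cacBcAAC$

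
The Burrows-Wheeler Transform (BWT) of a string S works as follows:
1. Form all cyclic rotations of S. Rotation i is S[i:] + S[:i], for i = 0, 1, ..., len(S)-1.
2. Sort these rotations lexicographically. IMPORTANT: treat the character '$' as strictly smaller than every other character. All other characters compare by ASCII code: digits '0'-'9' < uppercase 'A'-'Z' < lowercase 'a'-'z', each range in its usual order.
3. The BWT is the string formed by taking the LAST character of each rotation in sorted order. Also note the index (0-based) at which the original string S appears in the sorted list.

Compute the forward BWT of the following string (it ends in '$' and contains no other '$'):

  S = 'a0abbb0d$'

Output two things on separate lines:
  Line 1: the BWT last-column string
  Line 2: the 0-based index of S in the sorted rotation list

Answer: dab$0bba0
3

Derivation:
All 9 rotations (rotation i = S[i:]+S[:i]):
  rot[0] = a0abbb0d$
  rot[1] = 0abbb0d$a
  rot[2] = abbb0d$a0
  rot[3] = bbb0d$a0a
  rot[4] = bb0d$a0ab
  rot[5] = b0d$a0abb
  rot[6] = 0d$a0abbb
  rot[7] = d$a0abbb0
  rot[8] = $a0abbb0d
Sorted (with $ < everything):
  sorted[0] = $a0abbb0d  (last char: 'd')
  sorted[1] = 0abbb0d$a  (last char: 'a')
  sorted[2] = 0d$a0abbb  (last char: 'b')
  sorted[3] = a0abbb0d$  (last char: '$')
  sorted[4] = abbb0d$a0  (last char: '0')
  sorted[5] = b0d$a0abb  (last char: 'b')
  sorted[6] = bb0d$a0ab  (last char: 'b')
  sorted[7] = bbb0d$a0a  (last char: 'a')
  sorted[8] = d$a0abbb0  (last char: '0')
Last column: dab$0bba0
Original string S is at sorted index 3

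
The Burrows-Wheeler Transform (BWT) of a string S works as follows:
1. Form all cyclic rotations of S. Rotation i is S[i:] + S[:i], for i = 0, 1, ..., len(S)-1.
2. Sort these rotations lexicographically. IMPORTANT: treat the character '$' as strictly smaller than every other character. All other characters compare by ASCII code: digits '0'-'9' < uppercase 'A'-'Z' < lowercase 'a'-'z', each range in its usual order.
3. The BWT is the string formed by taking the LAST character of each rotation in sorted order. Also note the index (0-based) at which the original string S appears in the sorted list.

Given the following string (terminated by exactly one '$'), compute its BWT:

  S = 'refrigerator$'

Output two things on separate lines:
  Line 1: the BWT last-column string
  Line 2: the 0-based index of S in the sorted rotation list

Answer: rrrgeirtoe$fa
10

Derivation:
All 13 rotations (rotation i = S[i:]+S[:i]):
  rot[0] = refrigerator$
  rot[1] = efrigerator$r
  rot[2] = frigerator$re
  rot[3] = rigerator$ref
  rot[4] = igerator$refr
  rot[5] = gerator$refri
  rot[6] = erator$refrig
  rot[7] = rator$refrige
  rot[8] = ator$refriger
  rot[9] = tor$refrigera
  rot[10] = or$refrigerat
  rot[11] = r$refrigerato
  rot[12] = $refrigerator
Sorted (with $ < everything):
  sorted[0] = $refrigerator  (last char: 'r')
  sorted[1] = ator$refriger  (last char: 'r')
  sorted[2] = efrigerator$r  (last char: 'r')
  sorted[3] = erator$refrig  (last char: 'g')
  sorted[4] = frigerator$re  (last char: 'e')
  sorted[5] = gerator$refri  (last char: 'i')
  sorted[6] = igerator$refr  (last char: 'r')
  sorted[7] = or$refrigerat  (last char: 't')
  sorted[8] = r$refrigerato  (last char: 'o')
  sorted[9] = rator$refrige  (last char: 'e')
  sorted[10] = refrigerator$  (last char: '$')
  sorted[11] = rigerator$ref  (last char: 'f')
  sorted[12] = tor$refrigera  (last char: 'a')
Last column: rrrgeirtoe$fa
Original string S is at sorted index 10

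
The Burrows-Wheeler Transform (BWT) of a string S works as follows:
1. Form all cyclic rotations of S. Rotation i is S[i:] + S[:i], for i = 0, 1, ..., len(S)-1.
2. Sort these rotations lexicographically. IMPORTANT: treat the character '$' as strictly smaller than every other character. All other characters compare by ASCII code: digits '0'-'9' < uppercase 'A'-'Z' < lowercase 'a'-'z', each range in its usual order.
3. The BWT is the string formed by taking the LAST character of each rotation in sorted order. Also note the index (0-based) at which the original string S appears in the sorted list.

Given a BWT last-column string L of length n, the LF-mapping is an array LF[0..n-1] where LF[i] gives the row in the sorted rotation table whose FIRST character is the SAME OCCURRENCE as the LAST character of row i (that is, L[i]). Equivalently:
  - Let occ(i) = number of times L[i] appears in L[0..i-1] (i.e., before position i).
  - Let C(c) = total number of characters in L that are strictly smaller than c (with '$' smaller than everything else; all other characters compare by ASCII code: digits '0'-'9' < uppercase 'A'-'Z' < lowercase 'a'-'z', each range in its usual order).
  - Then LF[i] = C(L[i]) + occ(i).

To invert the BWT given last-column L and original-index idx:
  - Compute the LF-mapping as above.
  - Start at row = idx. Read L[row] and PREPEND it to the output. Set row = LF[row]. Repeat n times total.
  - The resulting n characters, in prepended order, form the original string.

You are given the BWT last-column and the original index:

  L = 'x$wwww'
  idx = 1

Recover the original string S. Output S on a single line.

Answer: wwwwx$

Derivation:
LF mapping: 5 0 1 2 3 4
Walk LF starting at row 1, prepending L[row]:
  step 1: row=1, L[1]='$', prepend. Next row=LF[1]=0
  step 2: row=0, L[0]='x', prepend. Next row=LF[0]=5
  step 3: row=5, L[5]='w', prepend. Next row=LF[5]=4
  step 4: row=4, L[4]='w', prepend. Next row=LF[4]=3
  step 5: row=3, L[3]='w', prepend. Next row=LF[3]=2
  step 6: row=2, L[2]='w', prepend. Next row=LF[2]=1
Reversed output: wwwwx$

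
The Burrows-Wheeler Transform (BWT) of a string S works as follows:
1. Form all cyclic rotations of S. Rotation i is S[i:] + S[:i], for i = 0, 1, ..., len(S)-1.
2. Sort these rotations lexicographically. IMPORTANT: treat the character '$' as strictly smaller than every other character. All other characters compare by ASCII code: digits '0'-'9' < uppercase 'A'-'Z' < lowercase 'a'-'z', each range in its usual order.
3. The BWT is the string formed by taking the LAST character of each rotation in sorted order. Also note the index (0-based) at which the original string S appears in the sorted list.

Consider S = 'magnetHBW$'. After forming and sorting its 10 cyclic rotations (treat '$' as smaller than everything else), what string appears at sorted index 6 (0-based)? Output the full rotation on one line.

All 10 rotations (rotation i = S[i:]+S[:i]):
  rot[0] = magnetHBW$
  rot[1] = agnetHBW$m
  rot[2] = gnetHBW$ma
  rot[3] = netHBW$mag
  rot[4] = etHBW$magn
  rot[5] = tHBW$magne
  rot[6] = HBW$magnet
  rot[7] = BW$magnetH
  rot[8] = W$magnetHB
  rot[9] = $magnetHBW
Sorted (with $ < everything):
  sorted[0] = $magnetHBW
  sorted[1] = BW$magnetH
  sorted[2] = HBW$magnet
  sorted[3] = W$magnetHB
  sorted[4] = agnetHBW$m
  sorted[5] = etHBW$magn
  sorted[6] = gnetHBW$ma
  sorted[7] = magnetHBW$
  sorted[8] = netHBW$mag
  sorted[9] = tHBW$magne
sorted[6] = gnetHBW$ma

Answer: gnetHBW$ma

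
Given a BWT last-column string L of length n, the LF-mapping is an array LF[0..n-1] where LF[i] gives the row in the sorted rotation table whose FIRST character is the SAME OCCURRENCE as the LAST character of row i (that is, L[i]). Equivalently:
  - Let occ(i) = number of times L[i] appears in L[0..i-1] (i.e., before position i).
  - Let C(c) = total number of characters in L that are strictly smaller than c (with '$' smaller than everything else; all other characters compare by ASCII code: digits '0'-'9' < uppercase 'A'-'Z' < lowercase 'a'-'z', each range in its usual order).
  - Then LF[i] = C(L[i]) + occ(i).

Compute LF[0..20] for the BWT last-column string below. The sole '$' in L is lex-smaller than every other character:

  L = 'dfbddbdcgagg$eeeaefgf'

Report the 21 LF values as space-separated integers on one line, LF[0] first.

Answer: 6 14 3 7 8 4 9 5 17 1 18 19 0 10 11 12 2 13 15 20 16

Derivation:
Char counts: '$':1, 'a':2, 'b':2, 'c':1, 'd':4, 'e':4, 'f':3, 'g':4
C (first-col start): C('$')=0, C('a')=1, C('b')=3, C('c')=5, C('d')=6, C('e')=10, C('f')=14, C('g')=17
L[0]='d': occ=0, LF[0]=C('d')+0=6+0=6
L[1]='f': occ=0, LF[1]=C('f')+0=14+0=14
L[2]='b': occ=0, LF[2]=C('b')+0=3+0=3
L[3]='d': occ=1, LF[3]=C('d')+1=6+1=7
L[4]='d': occ=2, LF[4]=C('d')+2=6+2=8
L[5]='b': occ=1, LF[5]=C('b')+1=3+1=4
L[6]='d': occ=3, LF[6]=C('d')+3=6+3=9
L[7]='c': occ=0, LF[7]=C('c')+0=5+0=5
L[8]='g': occ=0, LF[8]=C('g')+0=17+0=17
L[9]='a': occ=0, LF[9]=C('a')+0=1+0=1
L[10]='g': occ=1, LF[10]=C('g')+1=17+1=18
L[11]='g': occ=2, LF[11]=C('g')+2=17+2=19
L[12]='$': occ=0, LF[12]=C('$')+0=0+0=0
L[13]='e': occ=0, LF[13]=C('e')+0=10+0=10
L[14]='e': occ=1, LF[14]=C('e')+1=10+1=11
L[15]='e': occ=2, LF[15]=C('e')+2=10+2=12
L[16]='a': occ=1, LF[16]=C('a')+1=1+1=2
L[17]='e': occ=3, LF[17]=C('e')+3=10+3=13
L[18]='f': occ=1, LF[18]=C('f')+1=14+1=15
L[19]='g': occ=3, LF[19]=C('g')+3=17+3=20
L[20]='f': occ=2, LF[20]=C('f')+2=14+2=16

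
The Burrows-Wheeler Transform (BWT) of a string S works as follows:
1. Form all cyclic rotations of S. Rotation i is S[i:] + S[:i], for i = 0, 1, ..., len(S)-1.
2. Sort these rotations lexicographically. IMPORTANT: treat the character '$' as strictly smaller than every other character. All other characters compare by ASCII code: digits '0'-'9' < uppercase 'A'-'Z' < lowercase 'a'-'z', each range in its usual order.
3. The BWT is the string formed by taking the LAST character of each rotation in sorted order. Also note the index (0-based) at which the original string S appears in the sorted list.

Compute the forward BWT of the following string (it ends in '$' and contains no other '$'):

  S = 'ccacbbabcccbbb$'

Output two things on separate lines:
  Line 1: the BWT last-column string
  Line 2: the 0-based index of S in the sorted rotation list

Answer: bbcbbbccacac$cb
12

Derivation:
All 15 rotations (rotation i = S[i:]+S[:i]):
  rot[0] = ccacbbabcccbbb$
  rot[1] = cacbbabcccbbb$c
  rot[2] = acbbabcccbbb$cc
  rot[3] = cbbabcccbbb$cca
  rot[4] = bbabcccbbb$ccac
  rot[5] = babcccbbb$ccacb
  rot[6] = abcccbbb$ccacbb
  rot[7] = bcccbbb$ccacbba
  rot[8] = cccbbb$ccacbbab
  rot[9] = ccbbb$ccacbbabc
  rot[10] = cbbb$ccacbbabcc
  rot[11] = bbb$ccacbbabccc
  rot[12] = bb$ccacbbabcccb
  rot[13] = b$ccacbbabcccbb
  rot[14] = $ccacbbabcccbbb
Sorted (with $ < everything):
  sorted[0] = $ccacbbabcccbbb  (last char: 'b')
  sorted[1] = abcccbbb$ccacbb  (last char: 'b')
  sorted[2] = acbbabcccbbb$cc  (last char: 'c')
  sorted[3] = b$ccacbbabcccbb  (last char: 'b')
  sorted[4] = babcccbbb$ccacb  (last char: 'b')
  sorted[5] = bb$ccacbbabcccb  (last char: 'b')
  sorted[6] = bbabcccbbb$ccac  (last char: 'c')
  sorted[7] = bbb$ccacbbabccc  (last char: 'c')
  sorted[8] = bcccbbb$ccacbba  (last char: 'a')
  sorted[9] = cacbbabcccbbb$c  (last char: 'c')
  sorted[10] = cbbabcccbbb$cca  (last char: 'a')
  sorted[11] = cbbb$ccacbbabcc  (last char: 'c')
  sorted[12] = ccacbbabcccbbb$  (last char: '$')
  sorted[13] = ccbbb$ccacbbabc  (last char: 'c')
  sorted[14] = cccbbb$ccacbbab  (last char: 'b')
Last column: bbcbbbccacac$cb
Original string S is at sorted index 12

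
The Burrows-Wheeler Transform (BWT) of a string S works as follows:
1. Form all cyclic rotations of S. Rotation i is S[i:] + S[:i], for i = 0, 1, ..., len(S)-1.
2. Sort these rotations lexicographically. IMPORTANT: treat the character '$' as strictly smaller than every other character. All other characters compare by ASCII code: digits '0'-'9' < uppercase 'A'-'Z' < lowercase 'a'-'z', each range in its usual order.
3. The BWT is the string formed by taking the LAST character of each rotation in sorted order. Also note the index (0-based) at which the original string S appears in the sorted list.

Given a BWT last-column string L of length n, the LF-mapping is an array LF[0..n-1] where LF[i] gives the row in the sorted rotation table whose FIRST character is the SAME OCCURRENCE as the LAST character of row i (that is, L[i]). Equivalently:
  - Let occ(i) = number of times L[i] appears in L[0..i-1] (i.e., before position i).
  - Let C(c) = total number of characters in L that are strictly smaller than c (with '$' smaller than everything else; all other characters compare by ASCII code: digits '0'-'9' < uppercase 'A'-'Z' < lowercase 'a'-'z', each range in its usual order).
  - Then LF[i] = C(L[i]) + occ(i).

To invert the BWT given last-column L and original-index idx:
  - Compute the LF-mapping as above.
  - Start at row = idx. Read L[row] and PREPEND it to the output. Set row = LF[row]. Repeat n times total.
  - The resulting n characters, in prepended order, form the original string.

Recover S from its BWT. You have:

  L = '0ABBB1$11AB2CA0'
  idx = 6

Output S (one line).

LF mapping: 1 7 10 11 12 3 0 4 5 8 13 6 14 9 2
Walk LF starting at row 6, prepending L[row]:
  step 1: row=6, L[6]='$', prepend. Next row=LF[6]=0
  step 2: row=0, L[0]='0', prepend. Next row=LF[0]=1
  step 3: row=1, L[1]='A', prepend. Next row=LF[1]=7
  step 4: row=7, L[7]='1', prepend. Next row=LF[7]=4
  step 5: row=4, L[4]='B', prepend. Next row=LF[4]=12
  step 6: row=12, L[12]='C', prepend. Next row=LF[12]=14
  step 7: row=14, L[14]='0', prepend. Next row=LF[14]=2
  step 8: row=2, L[2]='B', prepend. Next row=LF[2]=10
  step 9: row=10, L[10]='B', prepend. Next row=LF[10]=13
  step 10: row=13, L[13]='A', prepend. Next row=LF[13]=9
  step 11: row=9, L[9]='A', prepend. Next row=LF[9]=8
  step 12: row=8, L[8]='1', prepend. Next row=LF[8]=5
  step 13: row=5, L[5]='1', prepend. Next row=LF[5]=3
  step 14: row=3, L[3]='B', prepend. Next row=LF[3]=11
  step 15: row=11, L[11]='2', prepend. Next row=LF[11]=6
Reversed output: 2B11AABB0CB1A0$

Answer: 2B11AABB0CB1A0$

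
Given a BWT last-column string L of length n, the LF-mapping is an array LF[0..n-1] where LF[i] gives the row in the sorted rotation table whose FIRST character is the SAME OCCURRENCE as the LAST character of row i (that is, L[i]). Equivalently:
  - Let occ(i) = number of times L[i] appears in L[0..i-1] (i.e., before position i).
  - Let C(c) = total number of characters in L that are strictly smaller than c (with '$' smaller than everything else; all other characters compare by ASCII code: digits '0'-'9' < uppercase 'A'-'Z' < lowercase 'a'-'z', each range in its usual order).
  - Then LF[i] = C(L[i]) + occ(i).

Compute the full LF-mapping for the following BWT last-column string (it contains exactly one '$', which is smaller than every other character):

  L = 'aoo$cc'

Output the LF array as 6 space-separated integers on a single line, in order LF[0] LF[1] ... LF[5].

Answer: 1 4 5 0 2 3

Derivation:
Char counts: '$':1, 'a':1, 'c':2, 'o':2
C (first-col start): C('$')=0, C('a')=1, C('c')=2, C('o')=4
L[0]='a': occ=0, LF[0]=C('a')+0=1+0=1
L[1]='o': occ=0, LF[1]=C('o')+0=4+0=4
L[2]='o': occ=1, LF[2]=C('o')+1=4+1=5
L[3]='$': occ=0, LF[3]=C('$')+0=0+0=0
L[4]='c': occ=0, LF[4]=C('c')+0=2+0=2
L[5]='c': occ=1, LF[5]=C('c')+1=2+1=3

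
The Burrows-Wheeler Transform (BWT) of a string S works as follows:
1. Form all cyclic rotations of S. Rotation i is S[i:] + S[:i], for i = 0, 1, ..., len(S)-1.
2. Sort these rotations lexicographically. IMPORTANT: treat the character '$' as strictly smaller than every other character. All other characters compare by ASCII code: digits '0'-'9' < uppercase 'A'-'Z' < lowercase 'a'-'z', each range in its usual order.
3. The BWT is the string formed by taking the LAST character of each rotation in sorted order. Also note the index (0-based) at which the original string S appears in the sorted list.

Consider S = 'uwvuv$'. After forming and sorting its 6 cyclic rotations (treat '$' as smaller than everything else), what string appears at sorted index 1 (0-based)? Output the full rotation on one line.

Answer: uv$uwv

Derivation:
All 6 rotations (rotation i = S[i:]+S[:i]):
  rot[0] = uwvuv$
  rot[1] = wvuv$u
  rot[2] = vuv$uw
  rot[3] = uv$uwv
  rot[4] = v$uwvu
  rot[5] = $uwvuv
Sorted (with $ < everything):
  sorted[0] = $uwvuv
  sorted[1] = uv$uwv
  sorted[2] = uwvuv$
  sorted[3] = v$uwvu
  sorted[4] = vuv$uw
  sorted[5] = wvuv$u
sorted[1] = uv$uwv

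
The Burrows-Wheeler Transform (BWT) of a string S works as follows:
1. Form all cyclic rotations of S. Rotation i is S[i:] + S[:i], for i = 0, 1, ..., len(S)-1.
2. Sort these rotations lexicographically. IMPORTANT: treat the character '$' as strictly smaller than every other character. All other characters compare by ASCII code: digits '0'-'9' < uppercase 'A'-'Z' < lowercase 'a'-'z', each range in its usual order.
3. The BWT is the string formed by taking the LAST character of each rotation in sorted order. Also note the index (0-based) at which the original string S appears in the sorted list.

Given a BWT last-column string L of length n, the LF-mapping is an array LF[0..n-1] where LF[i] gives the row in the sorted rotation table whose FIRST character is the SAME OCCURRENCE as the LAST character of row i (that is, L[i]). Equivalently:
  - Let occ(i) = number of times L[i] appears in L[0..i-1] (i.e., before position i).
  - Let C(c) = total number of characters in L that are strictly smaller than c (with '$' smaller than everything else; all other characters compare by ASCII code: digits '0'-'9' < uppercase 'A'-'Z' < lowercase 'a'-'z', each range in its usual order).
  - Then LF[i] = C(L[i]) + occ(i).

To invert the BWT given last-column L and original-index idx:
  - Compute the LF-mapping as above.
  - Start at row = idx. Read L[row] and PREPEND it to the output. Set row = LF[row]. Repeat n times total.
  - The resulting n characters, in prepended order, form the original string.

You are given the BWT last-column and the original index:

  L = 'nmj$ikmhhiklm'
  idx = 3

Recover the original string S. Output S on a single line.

Answer: iimhkmkjhlmn$

Derivation:
LF mapping: 12 9 5 0 3 6 10 1 2 4 7 8 11
Walk LF starting at row 3, prepending L[row]:
  step 1: row=3, L[3]='$', prepend. Next row=LF[3]=0
  step 2: row=0, L[0]='n', prepend. Next row=LF[0]=12
  step 3: row=12, L[12]='m', prepend. Next row=LF[12]=11
  step 4: row=11, L[11]='l', prepend. Next row=LF[11]=8
  step 5: row=8, L[8]='h', prepend. Next row=LF[8]=2
  step 6: row=2, L[2]='j', prepend. Next row=LF[2]=5
  step 7: row=5, L[5]='k', prepend. Next row=LF[5]=6
  step 8: row=6, L[6]='m', prepend. Next row=LF[6]=10
  step 9: row=10, L[10]='k', prepend. Next row=LF[10]=7
  step 10: row=7, L[7]='h', prepend. Next row=LF[7]=1
  step 11: row=1, L[1]='m', prepend. Next row=LF[1]=9
  step 12: row=9, L[9]='i', prepend. Next row=LF[9]=4
  step 13: row=4, L[4]='i', prepend. Next row=LF[4]=3
Reversed output: iimhkmkjhlmn$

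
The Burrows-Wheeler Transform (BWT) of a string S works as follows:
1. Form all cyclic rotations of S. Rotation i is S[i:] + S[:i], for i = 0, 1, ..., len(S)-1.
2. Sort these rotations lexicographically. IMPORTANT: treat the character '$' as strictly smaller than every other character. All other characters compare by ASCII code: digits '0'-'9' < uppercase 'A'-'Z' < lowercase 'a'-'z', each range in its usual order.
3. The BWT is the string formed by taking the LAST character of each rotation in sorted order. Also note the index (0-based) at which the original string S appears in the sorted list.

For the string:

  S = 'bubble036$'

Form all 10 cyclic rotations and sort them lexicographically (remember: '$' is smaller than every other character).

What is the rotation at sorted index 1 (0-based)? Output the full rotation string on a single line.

All 10 rotations (rotation i = S[i:]+S[:i]):
  rot[0] = bubble036$
  rot[1] = ubble036$b
  rot[2] = bble036$bu
  rot[3] = ble036$bub
  rot[4] = le036$bubb
  rot[5] = e036$bubbl
  rot[6] = 036$bubble
  rot[7] = 36$bubble0
  rot[8] = 6$bubble03
  rot[9] = $bubble036
Sorted (with $ < everything):
  sorted[0] = $bubble036
  sorted[1] = 036$bubble
  sorted[2] = 36$bubble0
  sorted[3] = 6$bubble03
  sorted[4] = bble036$bu
  sorted[5] = ble036$bub
  sorted[6] = bubble036$
  sorted[7] = e036$bubbl
  sorted[8] = le036$bubb
  sorted[9] = ubble036$b
sorted[1] = 036$bubble

Answer: 036$bubble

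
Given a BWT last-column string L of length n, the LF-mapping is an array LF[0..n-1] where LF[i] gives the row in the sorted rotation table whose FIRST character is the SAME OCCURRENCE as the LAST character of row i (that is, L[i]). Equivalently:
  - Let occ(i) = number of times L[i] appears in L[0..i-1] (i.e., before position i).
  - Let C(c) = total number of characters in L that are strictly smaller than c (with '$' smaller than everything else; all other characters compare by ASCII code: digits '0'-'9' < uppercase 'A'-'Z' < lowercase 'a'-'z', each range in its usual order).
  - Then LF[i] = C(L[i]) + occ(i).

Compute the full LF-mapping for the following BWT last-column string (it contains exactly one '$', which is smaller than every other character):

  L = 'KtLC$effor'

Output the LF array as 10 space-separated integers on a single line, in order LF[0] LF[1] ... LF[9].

Answer: 2 9 3 1 0 4 5 6 7 8

Derivation:
Char counts: '$':1, 'C':1, 'K':1, 'L':1, 'e':1, 'f':2, 'o':1, 'r':1, 't':1
C (first-col start): C('$')=0, C('C')=1, C('K')=2, C('L')=3, C('e')=4, C('f')=5, C('o')=7, C('r')=8, C('t')=9
L[0]='K': occ=0, LF[0]=C('K')+0=2+0=2
L[1]='t': occ=0, LF[1]=C('t')+0=9+0=9
L[2]='L': occ=0, LF[2]=C('L')+0=3+0=3
L[3]='C': occ=0, LF[3]=C('C')+0=1+0=1
L[4]='$': occ=0, LF[4]=C('$')+0=0+0=0
L[5]='e': occ=0, LF[5]=C('e')+0=4+0=4
L[6]='f': occ=0, LF[6]=C('f')+0=5+0=5
L[7]='f': occ=1, LF[7]=C('f')+1=5+1=6
L[8]='o': occ=0, LF[8]=C('o')+0=7+0=7
L[9]='r': occ=0, LF[9]=C('r')+0=8+0=8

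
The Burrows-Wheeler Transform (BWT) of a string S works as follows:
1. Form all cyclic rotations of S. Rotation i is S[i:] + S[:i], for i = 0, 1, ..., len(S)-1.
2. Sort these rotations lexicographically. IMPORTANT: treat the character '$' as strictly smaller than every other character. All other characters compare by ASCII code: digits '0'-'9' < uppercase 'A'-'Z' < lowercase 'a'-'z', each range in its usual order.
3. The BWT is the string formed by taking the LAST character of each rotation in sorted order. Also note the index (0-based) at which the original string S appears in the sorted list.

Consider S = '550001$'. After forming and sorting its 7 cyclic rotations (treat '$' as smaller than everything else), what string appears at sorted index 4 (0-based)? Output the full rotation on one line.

Answer: 1$55000

Derivation:
All 7 rotations (rotation i = S[i:]+S[:i]):
  rot[0] = 550001$
  rot[1] = 50001$5
  rot[2] = 0001$55
  rot[3] = 001$550
  rot[4] = 01$5500
  rot[5] = 1$55000
  rot[6] = $550001
Sorted (with $ < everything):
  sorted[0] = $550001
  sorted[1] = 0001$55
  sorted[2] = 001$550
  sorted[3] = 01$5500
  sorted[4] = 1$55000
  sorted[5] = 50001$5
  sorted[6] = 550001$
sorted[4] = 1$55000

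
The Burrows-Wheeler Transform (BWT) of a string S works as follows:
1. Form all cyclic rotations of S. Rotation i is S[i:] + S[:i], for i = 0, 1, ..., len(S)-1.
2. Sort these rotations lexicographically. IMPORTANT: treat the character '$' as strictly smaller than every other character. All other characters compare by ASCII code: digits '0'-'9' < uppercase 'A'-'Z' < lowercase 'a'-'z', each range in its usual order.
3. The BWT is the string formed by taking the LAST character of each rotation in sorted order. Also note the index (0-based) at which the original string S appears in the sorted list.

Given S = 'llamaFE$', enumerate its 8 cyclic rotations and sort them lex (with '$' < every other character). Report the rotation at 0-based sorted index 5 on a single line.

Answer: lamaFE$l

Derivation:
All 8 rotations (rotation i = S[i:]+S[:i]):
  rot[0] = llamaFE$
  rot[1] = lamaFE$l
  rot[2] = amaFE$ll
  rot[3] = maFE$lla
  rot[4] = aFE$llam
  rot[5] = FE$llama
  rot[6] = E$llamaF
  rot[7] = $llamaFE
Sorted (with $ < everything):
  sorted[0] = $llamaFE
  sorted[1] = E$llamaF
  sorted[2] = FE$llama
  sorted[3] = aFE$llam
  sorted[4] = amaFE$ll
  sorted[5] = lamaFE$l
  sorted[6] = llamaFE$
  sorted[7] = maFE$lla
sorted[5] = lamaFE$l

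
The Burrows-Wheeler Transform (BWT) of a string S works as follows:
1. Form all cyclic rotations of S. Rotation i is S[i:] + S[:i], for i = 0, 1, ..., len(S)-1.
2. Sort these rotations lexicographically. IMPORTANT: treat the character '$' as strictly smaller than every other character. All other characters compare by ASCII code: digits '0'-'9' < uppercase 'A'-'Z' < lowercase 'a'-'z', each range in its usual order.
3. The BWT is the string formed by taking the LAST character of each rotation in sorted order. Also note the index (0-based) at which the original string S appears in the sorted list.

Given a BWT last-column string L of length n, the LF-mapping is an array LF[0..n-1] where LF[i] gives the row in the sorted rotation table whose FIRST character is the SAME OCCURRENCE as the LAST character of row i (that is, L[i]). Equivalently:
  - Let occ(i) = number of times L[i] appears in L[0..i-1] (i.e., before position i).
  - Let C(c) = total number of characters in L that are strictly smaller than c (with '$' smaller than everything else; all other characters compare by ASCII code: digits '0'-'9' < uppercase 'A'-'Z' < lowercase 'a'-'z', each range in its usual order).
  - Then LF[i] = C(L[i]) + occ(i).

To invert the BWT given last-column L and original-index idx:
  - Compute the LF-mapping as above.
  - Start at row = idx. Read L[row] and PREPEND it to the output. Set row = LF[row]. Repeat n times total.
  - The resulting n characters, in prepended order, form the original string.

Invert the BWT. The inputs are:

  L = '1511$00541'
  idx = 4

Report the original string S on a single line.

Answer: 101545011$

Derivation:
LF mapping: 3 8 4 5 0 1 2 9 7 6
Walk LF starting at row 4, prepending L[row]:
  step 1: row=4, L[4]='$', prepend. Next row=LF[4]=0
  step 2: row=0, L[0]='1', prepend. Next row=LF[0]=3
  step 3: row=3, L[3]='1', prepend. Next row=LF[3]=5
  step 4: row=5, L[5]='0', prepend. Next row=LF[5]=1
  step 5: row=1, L[1]='5', prepend. Next row=LF[1]=8
  step 6: row=8, L[8]='4', prepend. Next row=LF[8]=7
  step 7: row=7, L[7]='5', prepend. Next row=LF[7]=9
  step 8: row=9, L[9]='1', prepend. Next row=LF[9]=6
  step 9: row=6, L[6]='0', prepend. Next row=LF[6]=2
  step 10: row=2, L[2]='1', prepend. Next row=LF[2]=4
Reversed output: 101545011$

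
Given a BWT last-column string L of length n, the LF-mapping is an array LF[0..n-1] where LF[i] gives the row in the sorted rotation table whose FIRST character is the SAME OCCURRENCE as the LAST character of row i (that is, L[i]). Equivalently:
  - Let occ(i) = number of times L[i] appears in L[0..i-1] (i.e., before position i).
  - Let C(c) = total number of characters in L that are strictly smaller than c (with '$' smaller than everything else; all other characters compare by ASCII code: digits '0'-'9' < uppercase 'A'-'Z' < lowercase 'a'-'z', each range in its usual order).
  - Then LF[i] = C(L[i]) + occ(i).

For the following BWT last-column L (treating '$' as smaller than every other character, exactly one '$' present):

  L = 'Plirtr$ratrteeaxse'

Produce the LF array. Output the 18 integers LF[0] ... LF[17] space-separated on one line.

Char counts: '$':1, 'P':1, 'a':2, 'e':3, 'i':1, 'l':1, 'r':4, 's':1, 't':3, 'x':1
C (first-col start): C('$')=0, C('P')=1, C('a')=2, C('e')=4, C('i')=7, C('l')=8, C('r')=9, C('s')=13, C('t')=14, C('x')=17
L[0]='P': occ=0, LF[0]=C('P')+0=1+0=1
L[1]='l': occ=0, LF[1]=C('l')+0=8+0=8
L[2]='i': occ=0, LF[2]=C('i')+0=7+0=7
L[3]='r': occ=0, LF[3]=C('r')+0=9+0=9
L[4]='t': occ=0, LF[4]=C('t')+0=14+0=14
L[5]='r': occ=1, LF[5]=C('r')+1=9+1=10
L[6]='$': occ=0, LF[6]=C('$')+0=0+0=0
L[7]='r': occ=2, LF[7]=C('r')+2=9+2=11
L[8]='a': occ=0, LF[8]=C('a')+0=2+0=2
L[9]='t': occ=1, LF[9]=C('t')+1=14+1=15
L[10]='r': occ=3, LF[10]=C('r')+3=9+3=12
L[11]='t': occ=2, LF[11]=C('t')+2=14+2=16
L[12]='e': occ=0, LF[12]=C('e')+0=4+0=4
L[13]='e': occ=1, LF[13]=C('e')+1=4+1=5
L[14]='a': occ=1, LF[14]=C('a')+1=2+1=3
L[15]='x': occ=0, LF[15]=C('x')+0=17+0=17
L[16]='s': occ=0, LF[16]=C('s')+0=13+0=13
L[17]='e': occ=2, LF[17]=C('e')+2=4+2=6

Answer: 1 8 7 9 14 10 0 11 2 15 12 16 4 5 3 17 13 6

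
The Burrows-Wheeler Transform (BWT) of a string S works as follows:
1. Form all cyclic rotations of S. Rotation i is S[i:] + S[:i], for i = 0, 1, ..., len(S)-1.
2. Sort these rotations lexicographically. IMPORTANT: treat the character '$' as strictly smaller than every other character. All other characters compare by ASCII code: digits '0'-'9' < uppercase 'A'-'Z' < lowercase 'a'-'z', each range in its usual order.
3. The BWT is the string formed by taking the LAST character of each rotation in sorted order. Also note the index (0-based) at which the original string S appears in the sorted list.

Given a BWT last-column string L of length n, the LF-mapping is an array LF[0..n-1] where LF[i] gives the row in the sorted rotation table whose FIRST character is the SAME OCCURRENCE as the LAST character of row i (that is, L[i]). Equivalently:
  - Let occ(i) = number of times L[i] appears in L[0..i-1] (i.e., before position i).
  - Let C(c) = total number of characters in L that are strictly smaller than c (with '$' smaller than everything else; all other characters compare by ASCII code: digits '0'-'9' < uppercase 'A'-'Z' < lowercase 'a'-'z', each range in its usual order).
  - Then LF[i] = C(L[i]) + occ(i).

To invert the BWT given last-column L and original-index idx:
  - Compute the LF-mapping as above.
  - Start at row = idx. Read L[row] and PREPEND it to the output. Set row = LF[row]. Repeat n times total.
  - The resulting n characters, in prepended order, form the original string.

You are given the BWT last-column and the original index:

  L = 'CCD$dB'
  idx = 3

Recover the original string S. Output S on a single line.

Answer: CBdDC$

Derivation:
LF mapping: 2 3 4 0 5 1
Walk LF starting at row 3, prepending L[row]:
  step 1: row=3, L[3]='$', prepend. Next row=LF[3]=0
  step 2: row=0, L[0]='C', prepend. Next row=LF[0]=2
  step 3: row=2, L[2]='D', prepend. Next row=LF[2]=4
  step 4: row=4, L[4]='d', prepend. Next row=LF[4]=5
  step 5: row=5, L[5]='B', prepend. Next row=LF[5]=1
  step 6: row=1, L[1]='C', prepend. Next row=LF[1]=3
Reversed output: CBdDC$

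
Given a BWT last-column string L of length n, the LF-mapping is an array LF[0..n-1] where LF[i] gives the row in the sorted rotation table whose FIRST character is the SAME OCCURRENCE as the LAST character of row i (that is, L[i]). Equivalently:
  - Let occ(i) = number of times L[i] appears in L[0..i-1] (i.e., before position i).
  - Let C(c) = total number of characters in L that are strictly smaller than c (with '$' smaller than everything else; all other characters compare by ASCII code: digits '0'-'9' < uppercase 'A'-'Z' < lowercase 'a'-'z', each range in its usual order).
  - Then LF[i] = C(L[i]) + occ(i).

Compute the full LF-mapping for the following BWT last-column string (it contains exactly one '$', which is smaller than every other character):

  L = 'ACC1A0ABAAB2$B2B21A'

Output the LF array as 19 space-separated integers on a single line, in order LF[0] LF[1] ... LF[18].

Answer: 7 17 18 2 8 1 9 13 10 11 14 4 0 15 5 16 6 3 12

Derivation:
Char counts: '$':1, '0':1, '1':2, '2':3, 'A':6, 'B':4, 'C':2
C (first-col start): C('$')=0, C('0')=1, C('1')=2, C('2')=4, C('A')=7, C('B')=13, C('C')=17
L[0]='A': occ=0, LF[0]=C('A')+0=7+0=7
L[1]='C': occ=0, LF[1]=C('C')+0=17+0=17
L[2]='C': occ=1, LF[2]=C('C')+1=17+1=18
L[3]='1': occ=0, LF[3]=C('1')+0=2+0=2
L[4]='A': occ=1, LF[4]=C('A')+1=7+1=8
L[5]='0': occ=0, LF[5]=C('0')+0=1+0=1
L[6]='A': occ=2, LF[6]=C('A')+2=7+2=9
L[7]='B': occ=0, LF[7]=C('B')+0=13+0=13
L[8]='A': occ=3, LF[8]=C('A')+3=7+3=10
L[9]='A': occ=4, LF[9]=C('A')+4=7+4=11
L[10]='B': occ=1, LF[10]=C('B')+1=13+1=14
L[11]='2': occ=0, LF[11]=C('2')+0=4+0=4
L[12]='$': occ=0, LF[12]=C('$')+0=0+0=0
L[13]='B': occ=2, LF[13]=C('B')+2=13+2=15
L[14]='2': occ=1, LF[14]=C('2')+1=4+1=5
L[15]='B': occ=3, LF[15]=C('B')+3=13+3=16
L[16]='2': occ=2, LF[16]=C('2')+2=4+2=6
L[17]='1': occ=1, LF[17]=C('1')+1=2+1=3
L[18]='A': occ=5, LF[18]=C('A')+5=7+5=12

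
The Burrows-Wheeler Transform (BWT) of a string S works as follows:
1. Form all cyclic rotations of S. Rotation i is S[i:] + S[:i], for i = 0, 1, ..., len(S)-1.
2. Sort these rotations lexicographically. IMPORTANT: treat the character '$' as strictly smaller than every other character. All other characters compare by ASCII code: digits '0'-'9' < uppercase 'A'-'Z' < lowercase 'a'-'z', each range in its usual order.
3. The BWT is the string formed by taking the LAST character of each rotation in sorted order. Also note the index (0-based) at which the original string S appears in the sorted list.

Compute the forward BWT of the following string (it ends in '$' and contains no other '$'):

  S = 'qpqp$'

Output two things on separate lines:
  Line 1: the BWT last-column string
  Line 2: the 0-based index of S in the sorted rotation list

Answer: pqqp$
4

Derivation:
All 5 rotations (rotation i = S[i:]+S[:i]):
  rot[0] = qpqp$
  rot[1] = pqp$q
  rot[2] = qp$qp
  rot[3] = p$qpq
  rot[4] = $qpqp
Sorted (with $ < everything):
  sorted[0] = $qpqp  (last char: 'p')
  sorted[1] = p$qpq  (last char: 'q')
  sorted[2] = pqp$q  (last char: 'q')
  sorted[3] = qp$qp  (last char: 'p')
  sorted[4] = qpqp$  (last char: '$')
Last column: pqqp$
Original string S is at sorted index 4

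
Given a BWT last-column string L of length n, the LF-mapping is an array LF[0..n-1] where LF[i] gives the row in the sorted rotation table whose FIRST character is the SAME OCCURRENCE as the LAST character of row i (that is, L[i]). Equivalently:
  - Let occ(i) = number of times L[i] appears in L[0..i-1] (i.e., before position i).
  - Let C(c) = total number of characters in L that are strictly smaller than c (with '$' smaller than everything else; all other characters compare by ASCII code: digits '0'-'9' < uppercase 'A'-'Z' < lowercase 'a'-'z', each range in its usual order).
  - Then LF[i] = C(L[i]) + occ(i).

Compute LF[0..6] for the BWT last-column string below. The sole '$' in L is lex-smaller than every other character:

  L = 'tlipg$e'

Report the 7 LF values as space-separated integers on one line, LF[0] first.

Answer: 6 4 3 5 2 0 1

Derivation:
Char counts: '$':1, 'e':1, 'g':1, 'i':1, 'l':1, 'p':1, 't':1
C (first-col start): C('$')=0, C('e')=1, C('g')=2, C('i')=3, C('l')=4, C('p')=5, C('t')=6
L[0]='t': occ=0, LF[0]=C('t')+0=6+0=6
L[1]='l': occ=0, LF[1]=C('l')+0=4+0=4
L[2]='i': occ=0, LF[2]=C('i')+0=3+0=3
L[3]='p': occ=0, LF[3]=C('p')+0=5+0=5
L[4]='g': occ=0, LF[4]=C('g')+0=2+0=2
L[5]='$': occ=0, LF[5]=C('$')+0=0+0=0
L[6]='e': occ=0, LF[6]=C('e')+0=1+0=1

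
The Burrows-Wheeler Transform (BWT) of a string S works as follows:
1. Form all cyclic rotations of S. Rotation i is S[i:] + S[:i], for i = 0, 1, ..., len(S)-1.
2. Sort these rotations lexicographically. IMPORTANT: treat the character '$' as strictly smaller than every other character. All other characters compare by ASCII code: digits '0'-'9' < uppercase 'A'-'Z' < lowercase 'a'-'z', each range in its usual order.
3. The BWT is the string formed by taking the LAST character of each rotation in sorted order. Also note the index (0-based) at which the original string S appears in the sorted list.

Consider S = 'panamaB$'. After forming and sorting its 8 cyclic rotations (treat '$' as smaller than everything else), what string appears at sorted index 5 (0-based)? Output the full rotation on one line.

All 8 rotations (rotation i = S[i:]+S[:i]):
  rot[0] = panamaB$
  rot[1] = anamaB$p
  rot[2] = namaB$pa
  rot[3] = amaB$pan
  rot[4] = maB$pana
  rot[5] = aB$panam
  rot[6] = B$panama
  rot[7] = $panamaB
Sorted (with $ < everything):
  sorted[0] = $panamaB
  sorted[1] = B$panama
  sorted[2] = aB$panam
  sorted[3] = amaB$pan
  sorted[4] = anamaB$p
  sorted[5] = maB$pana
  sorted[6] = namaB$pa
  sorted[7] = panamaB$
sorted[5] = maB$pana

Answer: maB$pana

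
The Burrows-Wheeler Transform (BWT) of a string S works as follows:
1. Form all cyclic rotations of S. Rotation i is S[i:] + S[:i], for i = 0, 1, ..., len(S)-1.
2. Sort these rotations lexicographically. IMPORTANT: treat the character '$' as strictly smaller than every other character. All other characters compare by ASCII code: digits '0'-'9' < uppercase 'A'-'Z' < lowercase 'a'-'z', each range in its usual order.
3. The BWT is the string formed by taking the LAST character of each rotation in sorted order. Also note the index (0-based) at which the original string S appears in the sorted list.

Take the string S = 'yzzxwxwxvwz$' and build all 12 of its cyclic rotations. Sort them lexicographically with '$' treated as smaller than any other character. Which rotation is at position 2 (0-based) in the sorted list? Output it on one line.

Answer: wxvwz$yzzxwx

Derivation:
All 12 rotations (rotation i = S[i:]+S[:i]):
  rot[0] = yzzxwxwxvwz$
  rot[1] = zzxwxwxvwz$y
  rot[2] = zxwxwxvwz$yz
  rot[3] = xwxwxvwz$yzz
  rot[4] = wxwxvwz$yzzx
  rot[5] = xwxvwz$yzzxw
  rot[6] = wxvwz$yzzxwx
  rot[7] = xvwz$yzzxwxw
  rot[8] = vwz$yzzxwxwx
  rot[9] = wz$yzzxwxwxv
  rot[10] = z$yzzxwxwxvw
  rot[11] = $yzzxwxwxvwz
Sorted (with $ < everything):
  sorted[0] = $yzzxwxwxvwz
  sorted[1] = vwz$yzzxwxwx
  sorted[2] = wxvwz$yzzxwx
  sorted[3] = wxwxvwz$yzzx
  sorted[4] = wz$yzzxwxwxv
  sorted[5] = xvwz$yzzxwxw
  sorted[6] = xwxvwz$yzzxw
  sorted[7] = xwxwxvwz$yzz
  sorted[8] = yzzxwxwxvwz$
  sorted[9] = z$yzzxwxwxvw
  sorted[10] = zxwxwxvwz$yz
  sorted[11] = zzxwxwxvwz$y
sorted[2] = wxvwz$yzzxwx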